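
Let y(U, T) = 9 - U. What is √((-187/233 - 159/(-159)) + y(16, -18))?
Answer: I*√369305/233 ≈ 2.6082*I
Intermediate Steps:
√((-187/233 - 159/(-159)) + y(16, -18)) = √((-187/233 - 159/(-159)) + (9 - 1*16)) = √((-187*1/233 - 159*(-1/159)) + (9 - 16)) = √((-187/233 + 1) - 7) = √(46/233 - 7) = √(-1585/233) = I*√369305/233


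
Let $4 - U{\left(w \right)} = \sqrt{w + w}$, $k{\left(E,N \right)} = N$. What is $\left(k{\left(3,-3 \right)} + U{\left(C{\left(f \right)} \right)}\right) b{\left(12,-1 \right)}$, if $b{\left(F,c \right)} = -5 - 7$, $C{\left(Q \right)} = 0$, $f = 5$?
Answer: $-12$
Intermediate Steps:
$U{\left(w \right)} = 4 - \sqrt{2} \sqrt{w}$ ($U{\left(w \right)} = 4 - \sqrt{w + w} = 4 - \sqrt{2 w} = 4 - \sqrt{2} \sqrt{w}$)
$b{\left(F,c \right)} = -12$ ($b{\left(F,c \right)} = -5 - 7 = -12$)
$\left(k{\left(3,-3 \right)} + U{\left(C{\left(f \right)} \right)}\right) b{\left(12,-1 \right)} = \left(-3 + \left(4 - \sqrt{2} \sqrt{0}\right)\right) \left(-12\right) = \left(-3 + \left(4 - \sqrt{2} \cdot 0\right)\right) \left(-12\right) = \left(-3 + \left(4 + 0\right)\right) \left(-12\right) = \left(-3 + 4\right) \left(-12\right) = 1 \left(-12\right) = -12$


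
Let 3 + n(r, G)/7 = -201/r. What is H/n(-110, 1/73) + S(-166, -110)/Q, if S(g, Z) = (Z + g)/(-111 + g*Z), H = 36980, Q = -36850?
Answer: -31633797742102/7022301825 ≈ -4504.8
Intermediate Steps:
S(g, Z) = (Z + g)/(-111 + Z*g)
n(r, G) = -21 - 1407/r (n(r, G) = -21 + 7*(-201/r) = -21 - 1407/r)
H/n(-110, 1/73) + S(-166, -110)/Q = 36980/(-21 - 1407/(-110)) + ((-110 - 166)/(-111 - 110*(-166)))/(-36850) = 36980/(-21 - 1407*(-1/110)) + (-276/(-111 + 18260))*(-1/36850) = 36980/(-21 + 1407/110) + (-276/18149)*(-1/36850) = 36980/(-903/110) + ((1/18149)*(-276))*(-1/36850) = 36980*(-110/903) - 276/18149*(-1/36850) = -94600/21 + 138/334395325 = -31633797742102/7022301825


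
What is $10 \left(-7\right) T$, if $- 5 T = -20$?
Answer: $-280$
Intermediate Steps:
$T = 4$ ($T = \left(- \frac{1}{5}\right) \left(-20\right) = 4$)
$10 \left(-7\right) T = 10 \left(-7\right) 4 = \left(-70\right) 4 = -280$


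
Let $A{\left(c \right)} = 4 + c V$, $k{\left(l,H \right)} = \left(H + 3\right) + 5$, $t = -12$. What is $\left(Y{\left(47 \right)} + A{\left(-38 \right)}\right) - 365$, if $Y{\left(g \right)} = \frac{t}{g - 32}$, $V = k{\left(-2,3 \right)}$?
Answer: $- \frac{3899}{5} \approx -779.8$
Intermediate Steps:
$k{\left(l,H \right)} = 8 + H$ ($k{\left(l,H \right)} = \left(3 + H\right) + 5 = 8 + H$)
$V = 11$ ($V = 8 + 3 = 11$)
$Y{\left(g \right)} = - \frac{12}{-32 + g}$ ($Y{\left(g \right)} = - \frac{12}{g - 32} = - \frac{12}{-32 + g}$)
$A{\left(c \right)} = 4 + 11 c$ ($A{\left(c \right)} = 4 + c 11 = 4 + 11 c$)
$\left(Y{\left(47 \right)} + A{\left(-38 \right)}\right) - 365 = \left(- \frac{12}{-32 + 47} + \left(4 + 11 \left(-38\right)\right)\right) - 365 = \left(- \frac{12}{15} + \left(4 - 418\right)\right) - 365 = \left(\left(-12\right) \frac{1}{15} - 414\right) - 365 = \left(- \frac{4}{5} - 414\right) - 365 = - \frac{2074}{5} - 365 = - \frac{3899}{5}$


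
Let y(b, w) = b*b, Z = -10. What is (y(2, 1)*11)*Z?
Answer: -440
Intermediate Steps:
y(b, w) = b²
(y(2, 1)*11)*Z = (2²*11)*(-10) = (4*11)*(-10) = 44*(-10) = -440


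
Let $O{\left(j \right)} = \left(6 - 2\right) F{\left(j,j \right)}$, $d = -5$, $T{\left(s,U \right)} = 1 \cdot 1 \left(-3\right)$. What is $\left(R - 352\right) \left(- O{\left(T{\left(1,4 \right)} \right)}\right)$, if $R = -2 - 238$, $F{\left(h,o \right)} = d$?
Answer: $-11840$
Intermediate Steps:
$T{\left(s,U \right)} = -3$ ($T{\left(s,U \right)} = 1 \left(-3\right) = -3$)
$F{\left(h,o \right)} = -5$
$O{\left(j \right)} = -20$ ($O{\left(j \right)} = \left(6 - 2\right) \left(-5\right) = 4 \left(-5\right) = -20$)
$R = -240$ ($R = -2 - 238 = -240$)
$\left(R - 352\right) \left(- O{\left(T{\left(1,4 \right)} \right)}\right) = \left(-240 - 352\right) \left(\left(-1\right) \left(-20\right)\right) = \left(-592\right) 20 = -11840$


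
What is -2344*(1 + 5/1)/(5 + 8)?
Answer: -14064/13 ≈ -1081.8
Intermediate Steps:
-2344*(1 + 5/1)/(5 + 8) = -2344*(1 + 5*1)/13 = -2344*(1 + 5)/13 = -14064/13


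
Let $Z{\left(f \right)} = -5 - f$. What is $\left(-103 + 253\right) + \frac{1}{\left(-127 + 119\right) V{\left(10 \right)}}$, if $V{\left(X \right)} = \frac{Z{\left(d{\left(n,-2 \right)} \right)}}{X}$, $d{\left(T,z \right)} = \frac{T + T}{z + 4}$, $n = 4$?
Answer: $\frac{5405}{36} \approx 150.14$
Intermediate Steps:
$d{\left(T,z \right)} = \frac{2 T}{4 + z}$
$V{\left(X \right)} = - \frac{9}{X}$ ($V{\left(X \right)} = \frac{-5 - 2 \cdot 4 \frac{1}{4 - 2}}{X} = \frac{-5 - 2 \cdot 4 \cdot \frac{1}{2}}{X} = \frac{-5 - 4}{X} = - \frac{9}{X}$)
$\left(-103 + 253\right) + \frac{1}{\left(-127 + 119\right) V{\left(10 \right)}} = \left(-103 + 253\right) + \frac{1}{\left(-127 + 119\right) \left(- \frac{9}{10}\right)} = 150 + \frac{1}{\left(-8\right) \left(\left(-9\right) \frac{1}{10}\right)} = 150 - \frac{1}{8 \left(- \frac{9}{10}\right)} = 150 - - \frac{5}{36} = 150 + \frac{5}{36} = \frac{5405}{36}$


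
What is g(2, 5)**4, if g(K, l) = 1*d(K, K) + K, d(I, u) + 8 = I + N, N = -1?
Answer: 625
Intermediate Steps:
d(I, u) = -9 + I (d(I, u) = -8 + (I - 1) = -8 + (-1 + I) = -9 + I)
g(K, l) = -9 + 2*K (g(K, l) = 1*(-9 + K) + K = (-9 + K) + K = -9 + 2*K)
g(2, 5)**4 = (-9 + 2*2)**4 = (-9 + 4)**4 = (-5)**4 = 625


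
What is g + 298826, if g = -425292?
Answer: -126466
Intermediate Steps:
g + 298826 = -425292 + 298826 = -126466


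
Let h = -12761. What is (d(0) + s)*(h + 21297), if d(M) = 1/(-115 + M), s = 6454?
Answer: 6335496024/115 ≈ 5.5091e+7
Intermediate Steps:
(d(0) + s)*(h + 21297) = (1/(-115 + 0) + 6454)*(-12761 + 21297) = (1/(-115) + 6454)*8536 = (-1/115 + 6454)*8536 = (742209/115)*8536 = 6335496024/115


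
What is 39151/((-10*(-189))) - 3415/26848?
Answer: 74619407/3624480 ≈ 20.588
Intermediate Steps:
39151/((-10*(-189))) - 3415/26848 = 39151/1890 - 3415*1/26848 = 39151*(1/1890) - 3415/26848 = 5593/270 - 3415/26848 = 74619407/3624480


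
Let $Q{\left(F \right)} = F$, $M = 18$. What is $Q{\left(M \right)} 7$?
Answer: $126$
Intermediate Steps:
$Q{\left(M \right)} 7 = 18 \cdot 7 = 126$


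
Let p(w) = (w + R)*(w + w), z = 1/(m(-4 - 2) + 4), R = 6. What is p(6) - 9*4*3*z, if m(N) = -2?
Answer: 90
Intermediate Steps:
z = ½ (z = 1/(-2 + 4) = 1/2 = ½ ≈ 0.50000)
p(w) = 2*w*(6 + w) (p(w) = (w + 6)*(w + w) = (6 + w)*(2*w) = 2*w*(6 + w))
p(6) - 9*4*3*z = 2*6*(6 + 6) - 9*4*3/2 = 2*6*12 - 108/2 = 144 - 9*6 = 144 - 54 = 90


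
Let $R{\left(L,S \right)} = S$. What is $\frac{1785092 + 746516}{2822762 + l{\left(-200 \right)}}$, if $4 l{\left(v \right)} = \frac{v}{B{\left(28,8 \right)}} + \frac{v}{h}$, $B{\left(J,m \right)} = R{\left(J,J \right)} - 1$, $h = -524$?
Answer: $\frac{17908594992}{19968205963} \approx 0.89686$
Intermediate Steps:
$B{\left(J,m \right)} = -1 + J$ ($B{\left(J,m \right)} = J - 1 = -1 + J$)
$l{\left(v \right)} = \frac{497 v}{56592}$ ($l{\left(v \right)} = \frac{\frac{v}{-1 + 28} + \frac{v}{-524}}{4} = \frac{\frac{v}{27} + v \left(- \frac{1}{524}\right)}{4} = \frac{v \frac{1}{27} - \frac{v}{524}}{4} = \frac{\frac{v}{27} - \frac{v}{524}}{4} = \frac{\frac{497}{14148} v}{4} = \frac{497 v}{56592}$)
$\frac{1785092 + 746516}{2822762 + l{\left(-200 \right)}} = \frac{1785092 + 746516}{2822762 + \frac{497}{56592} \left(-200\right)} = \frac{2531608}{2822762 - \frac{12425}{7074}} = \frac{2531608}{\frac{19968205963}{7074}} = 2531608 \cdot \frac{7074}{19968205963} = \frac{17908594992}{19968205963}$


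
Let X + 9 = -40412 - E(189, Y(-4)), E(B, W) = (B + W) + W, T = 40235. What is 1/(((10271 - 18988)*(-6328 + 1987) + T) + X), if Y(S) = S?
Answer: 1/37840130 ≈ 2.6427e-8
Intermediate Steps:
E(B, W) = B + 2*W
X = -40602 (X = -9 + (-40412 - (189 + 2*(-4))) = -9 + (-40412 - (189 - 8)) = -9 + (-40412 - 1*181) = -9 + (-40412 - 181) = -9 - 40593 = -40602)
1/(((10271 - 18988)*(-6328 + 1987) + T) + X) = 1/(((10271 - 18988)*(-6328 + 1987) + 40235) - 40602) = 1/((-8717*(-4341) + 40235) - 40602) = 1/((37840497 + 40235) - 40602) = 1/(37880732 - 40602) = 1/37840130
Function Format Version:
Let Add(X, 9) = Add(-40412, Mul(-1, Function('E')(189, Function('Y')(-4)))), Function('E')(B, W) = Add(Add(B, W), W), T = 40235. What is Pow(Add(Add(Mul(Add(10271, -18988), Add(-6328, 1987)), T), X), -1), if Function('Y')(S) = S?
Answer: Rational(1, 37840130) ≈ 2.6427e-8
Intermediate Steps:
Function('E')(B, W) = Add(B, Mul(2, W))
X = -40602 (X = Add(-9, Add(-40412, Mul(-1, Add(189, Mul(2, -4))))) = Add(-9, Add(-40412, Mul(-1, Add(189, -8)))) = Add(-9, Add(-40412, Mul(-1, 181))) = Add(-9, Add(-40412, -181)) = Add(-9, -40593) = -40602)
Pow(Add(Add(Mul(Add(10271, -18988), Add(-6328, 1987)), T), X), -1) = Pow(Add(Add(Mul(Add(10271, -18988), Add(-6328, 1987)), 40235), -40602), -1) = Pow(Add(Add(Mul(-8717, -4341), 40235), -40602), -1) = Pow(Add(Add(37840497, 40235), -40602), -1) = Pow(Add(37880732, -40602), -1) = Pow(37840130, -1) = Rational(1, 37840130)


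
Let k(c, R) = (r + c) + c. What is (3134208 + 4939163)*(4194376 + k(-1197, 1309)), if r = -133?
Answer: 33842352152979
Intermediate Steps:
k(c, R) = -133 + 2*c (k(c, R) = (-133 + c) + c = -133 + 2*c)
(3134208 + 4939163)*(4194376 + k(-1197, 1309)) = (3134208 + 4939163)*(4194376 + (-133 + 2*(-1197))) = 8073371*(4194376 + (-133 - 2394)) = 8073371*(4194376 - 2527) = 8073371*4191849 = 33842352152979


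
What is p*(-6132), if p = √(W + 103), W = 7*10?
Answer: -6132*√173 ≈ -80654.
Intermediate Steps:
W = 70
p = √173 (p = √(70 + 103) = √173 ≈ 13.153)
p*(-6132) = √173*(-6132) = -6132*√173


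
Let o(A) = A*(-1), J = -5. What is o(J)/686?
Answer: 5/686 ≈ 0.0072886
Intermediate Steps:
o(A) = -A
o(J)/686 = -1*(-5)/686 = 5*(1/686) = 5/686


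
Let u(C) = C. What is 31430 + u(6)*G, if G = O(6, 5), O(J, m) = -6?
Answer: 31394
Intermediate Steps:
G = -6
31430 + u(6)*G = 31430 + 6*(-6) = 31430 - 36 = 31394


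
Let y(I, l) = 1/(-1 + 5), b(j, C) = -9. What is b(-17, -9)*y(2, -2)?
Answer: -9/4 ≈ -2.2500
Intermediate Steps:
y(I, l) = ¼ (y(I, l) = 1/4 = ¼)
b(-17, -9)*y(2, -2) = -9*¼ = -9/4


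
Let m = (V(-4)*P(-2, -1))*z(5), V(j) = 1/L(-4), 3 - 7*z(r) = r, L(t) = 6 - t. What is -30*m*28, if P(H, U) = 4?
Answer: 96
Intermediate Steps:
z(r) = 3/7 - r/7
V(j) = 1/10 (V(j) = 1/(6 - 1*(-4)) = 1/(6 + 4) = 1/10)
m = -4/35 (m = ((1/10)*4)*(3/7 - 1/7*5) = 2*(3/7 - 5/7)/5 = (2/5)*(-2/7) = -4/35 ≈ -0.11429)
-30*m*28 = -30*(-4/35)*28 = (24/7)*28 = 96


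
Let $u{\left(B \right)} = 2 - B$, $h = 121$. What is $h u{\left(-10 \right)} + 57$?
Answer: $1509$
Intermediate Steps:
$h u{\left(-10 \right)} + 57 = 121 \left(2 - -10\right) + 57 = 121 \left(2 + 10\right) + 57 = 121 \cdot 12 + 57 = 1452 + 57 = 1509$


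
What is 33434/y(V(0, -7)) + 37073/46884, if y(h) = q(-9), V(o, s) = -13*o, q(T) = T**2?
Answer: 523507523/1265868 ≈ 413.56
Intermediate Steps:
y(h) = 81 (y(h) = (-9)**2 = 81)
33434/y(V(0, -7)) + 37073/46884 = 33434/81 + 37073/46884 = 523507523/1265868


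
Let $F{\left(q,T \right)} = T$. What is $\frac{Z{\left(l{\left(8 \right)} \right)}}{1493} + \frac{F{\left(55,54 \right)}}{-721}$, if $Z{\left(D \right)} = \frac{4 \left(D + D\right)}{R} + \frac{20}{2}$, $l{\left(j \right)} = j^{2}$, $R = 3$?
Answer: $\frac{148916}{3229359} \approx 0.046113$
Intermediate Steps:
$Z{\left(D \right)} = 10 + \frac{8 D}{3}$ ($Z{\left(D \right)} = \frac{4 \left(D + D\right)}{3} + \frac{20}{2} = 4 \cdot 2 D \frac{1}{3} + 20 \cdot \frac{1}{2} = 8 D \frac{1}{3} + 10 = \frac{8 D}{3} + 10 = 10 + \frac{8 D}{3}$)
$\frac{Z{\left(l{\left(8 \right)} \right)}}{1493} + \frac{F{\left(55,54 \right)}}{-721} = \frac{10 + \frac{8 \cdot 8^{2}}{3}}{1493} + \frac{54}{-721} = \left(10 + \frac{8}{3} \cdot 64\right) \frac{1}{1493} + 54 \left(- \frac{1}{721}\right) = \left(10 + \frac{512}{3}\right) \frac{1}{1493} - \frac{54}{721} = \frac{542}{3} \cdot \frac{1}{1493} - \frac{54}{721} = \frac{542}{4479} - \frac{54}{721} = \frac{148916}{3229359}$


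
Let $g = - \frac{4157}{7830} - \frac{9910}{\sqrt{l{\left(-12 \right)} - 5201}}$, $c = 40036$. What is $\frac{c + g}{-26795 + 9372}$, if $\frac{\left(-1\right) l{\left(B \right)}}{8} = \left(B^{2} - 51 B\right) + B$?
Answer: $- \frac{313477723}{136422090} - \frac{9910 i \sqrt{11153}}{194318719} \approx -2.2979 - 0.0053859 i$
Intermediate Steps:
$l{\left(B \right)} = - 8 B^{2} + 400 B$ ($l{\left(B \right)} = - 8 \left(\left(B^{2} - 51 B\right) + B\right) = - 8 \left(B^{2} - 50 B\right) = - 8 B^{2} + 400 B$)
$g = - \frac{4157}{7830} + \frac{9910 i \sqrt{11153}}{11153}$ ($g = - \frac{4157}{7830} - \frac{9910}{\sqrt{8 \left(-12\right) \left(50 - -12\right) - 5201}} = \left(-4157\right) \frac{1}{7830} - \frac{9910}{\sqrt{8 \left(-12\right) \left(50 + 12\right) - 5201}} = - \frac{4157}{7830} - \frac{9910}{\sqrt{8 \left(-12\right) 62 - 5201}} = - \frac{4157}{7830} - \frac{9910}{\sqrt{-5952 - 5201}} = - \frac{4157}{7830} - \frac{9910}{\sqrt{-11153}} = - \frac{4157}{7830} - \frac{9910}{i \sqrt{11153}} = - \frac{4157}{7830} - 9910 \left(- \frac{i \sqrt{11153}}{11153}\right) = - \frac{4157}{7830} + \frac{9910 i \sqrt{11153}}{11153} \approx -0.53091 + 93.838 i$)
$\frac{c + g}{-26795 + 9372} = \frac{40036 - \left(\frac{4157}{7830} - \frac{9910 i \sqrt{11153}}{11153}\right)}{-26795 + 9372} = \frac{\frac{313477723}{7830} + \frac{9910 i \sqrt{11153}}{11153}}{-17423} = \left(\frac{313477723}{7830} + \frac{9910 i \sqrt{11153}}{11153}\right) \left(- \frac{1}{17423}\right) = - \frac{313477723}{136422090} - \frac{9910 i \sqrt{11153}}{194318719}$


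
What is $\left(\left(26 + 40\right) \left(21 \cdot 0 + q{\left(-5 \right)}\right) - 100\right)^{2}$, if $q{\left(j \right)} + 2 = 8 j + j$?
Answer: $10252804$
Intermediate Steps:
$q{\left(j \right)} = -2 + 9 j$ ($q{\left(j \right)} = -2 + \left(8 j + j\right) = -2 + 9 j$)
$\left(\left(26 + 40\right) \left(21 \cdot 0 + q{\left(-5 \right)}\right) - 100\right)^{2} = \left(\left(26 + 40\right) \left(21 \cdot 0 + \left(-2 + 9 \left(-5\right)\right)\right) - 100\right)^{2} = \left(66 \left(0 - 47\right) - 100\right)^{2} = \left(66 \left(-47\right) - 100\right)^{2} = \left(-3102 - 100\right)^{2} = \left(-3202\right)^{2} = 10252804$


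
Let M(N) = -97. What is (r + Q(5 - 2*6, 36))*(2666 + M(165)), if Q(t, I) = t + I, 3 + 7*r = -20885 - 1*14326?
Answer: -12849037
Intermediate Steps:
r = -35214/7 (r = -3/7 + (-20885 - 1*14326)/7 = -3/7 + (-20885 - 14326)/7 = -3/7 + (⅐)*(-35211) = -3/7 - 35211/7 = -35214/7 ≈ -5030.6)
Q(t, I) = I + t
(r + Q(5 - 2*6, 36))*(2666 + M(165)) = (-35214/7 + (36 + (5 - 2*6)))*(2666 - 97) = (-35214/7 + (36 + (5 - 12)))*2569 = (-35214/7 + (36 - 7))*2569 = (-35214/7 + 29)*2569 = -35011/7*2569 = -12849037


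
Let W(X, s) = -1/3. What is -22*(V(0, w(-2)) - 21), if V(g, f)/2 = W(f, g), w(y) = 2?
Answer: 1430/3 ≈ 476.67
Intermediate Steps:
W(X, s) = -⅓ (W(X, s) = -1*⅓ = -⅓)
V(g, f) = -⅔ (V(g, f) = 2*(-⅓) = -⅔)
-22*(V(0, w(-2)) - 21) = -22*(-⅔ - 21) = -22*(-65/3) = 1430/3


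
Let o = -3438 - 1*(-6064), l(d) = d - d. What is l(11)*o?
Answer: 0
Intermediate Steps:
l(d) = 0
o = 2626 (o = -3438 + 6064 = 2626)
l(11)*o = 0*2626 = 0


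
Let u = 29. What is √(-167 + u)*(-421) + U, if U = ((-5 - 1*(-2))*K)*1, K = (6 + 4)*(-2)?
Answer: 60 - 421*I*√138 ≈ 60.0 - 4945.6*I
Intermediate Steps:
K = -20 (K = 10*(-2) = -20)
U = 60 (U = ((-5 - 1*(-2))*(-20))*1 = ((-5 + 2)*(-20))*1 = -3*(-20)*1 = 60*1 = 60)
√(-167 + u)*(-421) + U = √(-167 + 29)*(-421) + 60 = √(-138)*(-421) + 60 = (I*√138)*(-421) + 60 = -421*I*√138 + 60 = 60 - 421*I*√138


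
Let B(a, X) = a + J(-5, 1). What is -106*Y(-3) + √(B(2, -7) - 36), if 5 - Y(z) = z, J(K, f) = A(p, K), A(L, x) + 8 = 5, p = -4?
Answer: -848 + I*√37 ≈ -848.0 + 6.0828*I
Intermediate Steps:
A(L, x) = -3 (A(L, x) = -8 + 5 = -3)
J(K, f) = -3
Y(z) = 5 - z
B(a, X) = -3 + a (B(a, X) = a - 3 = -3 + a)
-106*Y(-3) + √(B(2, -7) - 36) = -106*(5 - 1*(-3)) + √((-3 + 2) - 36) = -106*(5 + 3) + √(-1 - 36) = -106*8 + √(-37) = -848 + I*√37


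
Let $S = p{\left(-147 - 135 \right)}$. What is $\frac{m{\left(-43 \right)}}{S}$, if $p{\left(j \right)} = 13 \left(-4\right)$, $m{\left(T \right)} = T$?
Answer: $\frac{43}{52} \approx 0.82692$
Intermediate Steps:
$p{\left(j \right)} = -52$
$S = -52$
$\frac{m{\left(-43 \right)}}{S} = - \frac{43}{-52} = \left(-43\right) \left(- \frac{1}{52}\right) = \frac{43}{52}$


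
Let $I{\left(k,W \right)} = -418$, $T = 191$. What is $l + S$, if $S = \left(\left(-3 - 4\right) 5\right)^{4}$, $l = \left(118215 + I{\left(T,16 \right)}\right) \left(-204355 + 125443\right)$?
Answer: $-9294096239$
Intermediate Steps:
$l = -9295596864$ ($l = \left(118215 - 418\right) \left(-204355 + 125443\right) = 117797 \left(-78912\right) = -9295596864$)
$S = 1500625$ ($S = \left(\left(-7\right) 5\right)^{4} = \left(-35\right)^{4} = 1500625$)
$l + S = -9295596864 + 1500625 = -9294096239$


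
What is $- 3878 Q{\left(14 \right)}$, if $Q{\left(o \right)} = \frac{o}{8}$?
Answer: $- \frac{13573}{2} \approx -6786.5$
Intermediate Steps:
$Q{\left(o \right)} = \frac{o}{8}$ ($Q{\left(o \right)} = o \frac{1}{8} = \frac{o}{8}$)
$- 3878 Q{\left(14 \right)} = - 3878 \cdot \frac{1}{8} \cdot 14 = \left(-3878\right) \frac{7}{4} = - \frac{13573}{2}$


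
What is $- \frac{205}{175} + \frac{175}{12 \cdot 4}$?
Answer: $\frac{4157}{1680} \approx 2.4744$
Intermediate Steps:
$- \frac{205}{175} + \frac{175}{12 \cdot 4} = \left(-205\right) \frac{1}{175} + \frac{175}{48} = - \frac{41}{35} + 175 \cdot \frac{1}{48} = - \frac{41}{35} + \frac{175}{48} = \frac{4157}{1680}$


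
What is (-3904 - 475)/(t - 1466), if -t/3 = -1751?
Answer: -4379/3787 ≈ -1.1563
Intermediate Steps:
t = 5253 (t = -3*(-1751) = 5253)
(-3904 - 475)/(t - 1466) = (-3904 - 475)/(5253 - 1466) = -4379/3787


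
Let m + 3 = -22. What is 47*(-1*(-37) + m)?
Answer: 564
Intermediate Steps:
m = -25 (m = -3 - 22 = -25)
47*(-1*(-37) + m) = 47*(-1*(-37) - 25) = 47*(37 - 25) = 47*12 = 564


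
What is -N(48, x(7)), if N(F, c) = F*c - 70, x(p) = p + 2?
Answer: -362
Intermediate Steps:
x(p) = 2 + p
N(F, c) = -70 + F*c
-N(48, x(7)) = -(-70 + 48*(2 + 7)) = -(-70 + 48*9) = -(-70 + 432) = -1*362 = -362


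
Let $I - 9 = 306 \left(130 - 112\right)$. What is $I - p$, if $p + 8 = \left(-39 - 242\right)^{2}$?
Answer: $-73436$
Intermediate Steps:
$p = 78953$ ($p = -8 + \left(-39 - 242\right)^{2} = -8 + \left(-281\right)^{2} = -8 + 78961 = 78953$)
$I = 5517$ ($I = 9 + 306 \left(130 - 112\right) = 9 + 306 \cdot 18 = 9 + 5508 = 5517$)
$I - p = 5517 - 78953 = -73436$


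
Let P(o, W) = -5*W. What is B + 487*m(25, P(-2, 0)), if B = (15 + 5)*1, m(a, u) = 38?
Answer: 18526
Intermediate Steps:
B = 20 (B = 20*1 = 20)
B + 487*m(25, P(-2, 0)) = 20 + 487*38 = 20 + 18506 = 18526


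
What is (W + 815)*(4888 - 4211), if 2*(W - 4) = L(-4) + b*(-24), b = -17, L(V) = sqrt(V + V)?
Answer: 692571 + 677*I*sqrt(2) ≈ 6.9257e+5 + 957.42*I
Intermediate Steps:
L(V) = sqrt(2)*sqrt(V) (L(V) = sqrt(2*V) = sqrt(2)*sqrt(V))
W = 208 + I*sqrt(2) (W = 4 + (sqrt(2)*sqrt(-4) - 17*(-24))/2 = 4 + (sqrt(2)*(2*I) + 408)/2 = 4 + (2*I*sqrt(2) + 408)/2 = 4 + (408 + 2*I*sqrt(2))/2 = 4 + (204 + I*sqrt(2)) = 208 + I*sqrt(2) ≈ 208.0 + 1.4142*I)
(W + 815)*(4888 - 4211) = ((208 + I*sqrt(2)) + 815)*(4888 - 4211) = (1023 + I*sqrt(2))*677 = 692571 + 677*I*sqrt(2)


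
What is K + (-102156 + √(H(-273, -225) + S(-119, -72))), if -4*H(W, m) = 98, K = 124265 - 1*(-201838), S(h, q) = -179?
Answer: 223947 + I*√814/2 ≈ 2.2395e+5 + 14.265*I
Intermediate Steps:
K = 326103 (K = 124265 + 201838 = 326103)
H(W, m) = -49/2 (H(W, m) = -¼*98 = -49/2)
K + (-102156 + √(H(-273, -225) + S(-119, -72))) = 326103 + (-102156 + √(-49/2 - 179)) = 326103 + (-102156 + √(-407/2)) = 326103 + (-102156 + I*√814/2) = 223947 + I*√814/2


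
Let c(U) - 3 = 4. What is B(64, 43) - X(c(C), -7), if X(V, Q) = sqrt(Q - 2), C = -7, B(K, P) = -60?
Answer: -60 - 3*I ≈ -60.0 - 3.0*I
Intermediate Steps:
c(U) = 7 (c(U) = 3 + 4 = 7)
X(V, Q) = sqrt(-2 + Q)
B(64, 43) - X(c(C), -7) = -60 - sqrt(-2 - 7) = -60 - sqrt(-9) = -60 - 3*I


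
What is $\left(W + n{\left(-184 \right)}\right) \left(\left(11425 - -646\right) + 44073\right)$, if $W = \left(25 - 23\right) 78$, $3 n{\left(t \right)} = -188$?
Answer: $\frac{15720320}{3} \approx 5.2401 \cdot 10^{6}$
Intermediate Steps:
$n{\left(t \right)} = - \frac{188}{3}$ ($n{\left(t \right)} = \frac{1}{3} \left(-188\right) = - \frac{188}{3}$)
$W = 156$ ($W = \left(25 - 23\right) 78 = 2 \cdot 78 = 156$)
$\left(W + n{\left(-184 \right)}\right) \left(\left(11425 - -646\right) + 44073\right) = \left(156 - \frac{188}{3}\right) \left(\left(11425 - -646\right) + 44073\right) = \frac{280 \left(\left(11425 + 646\right) + 44073\right)}{3} = \frac{280 \left(12071 + 44073\right)}{3} = \frac{280}{3} \cdot 56144 = \frac{15720320}{3}$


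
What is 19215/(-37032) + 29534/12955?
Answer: 281590921/159916520 ≈ 1.7609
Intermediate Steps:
19215/(-37032) + 29534/12955 = 19215*(-1/37032) + 29534*(1/12955) = -6405/12344 + 29534/12955 = 281590921/159916520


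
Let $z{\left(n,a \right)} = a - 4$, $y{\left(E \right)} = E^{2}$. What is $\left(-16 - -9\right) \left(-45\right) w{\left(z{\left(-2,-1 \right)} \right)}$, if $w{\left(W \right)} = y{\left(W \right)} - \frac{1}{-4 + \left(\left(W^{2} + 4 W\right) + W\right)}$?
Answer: $\frac{31815}{4} \approx 7953.8$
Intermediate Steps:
$z{\left(n,a \right)} = -4 + a$
$w{\left(W \right)} = W^{2} - \frac{1}{-4 + W^{2} + 5 W}$ ($w{\left(W \right)} = W^{2} - \frac{1}{-4 + \left(\left(W^{2} + 4 W\right) + W\right)} = W^{2} - \frac{1}{-4 + \left(W^{2} + 5 W\right)} = W^{2} - \frac{1}{-4 + W^{2} + 5 W}$)
$\left(-16 - -9\right) \left(-45\right) w{\left(z{\left(-2,-1 \right)} \right)} = \left(-16 - -9\right) \left(-45\right) \frac{-1 + \left(-4 - 1\right)^{4} - 4 \left(-4 - 1\right)^{2} + 5 \left(-4 - 1\right)^{3}}{-4 + \left(-4 - 1\right)^{2} + 5 \left(-4 - 1\right)} = \left(-16 + 9\right) \left(-45\right) \frac{-1 + \left(-5\right)^{4} - 4 \left(-5\right)^{2} + 5 \left(-5\right)^{3}}{-4 + \left(-5\right)^{2} + 5 \left(-5\right)} = \left(-7\right) \left(-45\right) \frac{-1 + 625 - 100 + 5 \left(-125\right)}{-4 + 25 - 25} = 315 \frac{-1 + 625 - 100 - 625}{-4} = 315 \left(\left(- \frac{1}{4}\right) \left(-101\right)\right) = 315 \cdot \frac{101}{4} = \frac{31815}{4}$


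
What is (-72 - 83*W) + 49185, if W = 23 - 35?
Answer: 50109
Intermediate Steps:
W = -12
(-72 - 83*W) + 49185 = (-72 - 83*(-12)) + 49185 = (-72 + 996) + 49185 = 924 + 49185 = 50109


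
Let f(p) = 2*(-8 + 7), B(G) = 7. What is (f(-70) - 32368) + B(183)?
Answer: -32363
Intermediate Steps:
f(p) = -2 (f(p) = 2*(-1) = -2)
(f(-70) - 32368) + B(183) = (-2 - 32368) + 7 = -32370 + 7 = -32363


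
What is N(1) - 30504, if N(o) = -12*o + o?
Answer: -30515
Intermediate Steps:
N(o) = -11*o
N(1) - 30504 = -11*1 - 30504 = -11 - 372*82 = -11 - 30504 = -30515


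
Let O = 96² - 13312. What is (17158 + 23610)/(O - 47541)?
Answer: -40768/51637 ≈ -0.78951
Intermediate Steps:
O = -4096 (O = 9216 - 13312 = -4096)
(17158 + 23610)/(O - 47541) = (17158 + 23610)/(-4096 - 47541) = 40768/(-51637) = 40768*(-1/51637) = -40768/51637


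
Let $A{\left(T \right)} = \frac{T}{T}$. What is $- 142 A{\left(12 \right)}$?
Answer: $-142$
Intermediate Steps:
$A{\left(T \right)} = 1$
$- 142 A{\left(12 \right)} = \left(-142\right) 1 = -142$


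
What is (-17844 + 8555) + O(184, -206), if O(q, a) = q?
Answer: -9105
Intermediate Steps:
(-17844 + 8555) + O(184, -206) = (-17844 + 8555) + 184 = -9289 + 184 = -9105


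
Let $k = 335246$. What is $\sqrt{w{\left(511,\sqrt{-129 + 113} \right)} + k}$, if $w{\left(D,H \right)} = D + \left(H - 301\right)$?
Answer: $2 \sqrt{83864 + i} \approx 579.19 + 0.0034531 i$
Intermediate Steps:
$w{\left(D,H \right)} = -301 + D + H$ ($w{\left(D,H \right)} = D + \left(H - 301\right) = D + \left(-301 + H\right) = -301 + D + H$)
$\sqrt{w{\left(511,\sqrt{-129 + 113} \right)} + k} = \sqrt{\left(-301 + 511 + \sqrt{-129 + 113}\right) + 335246} = \sqrt{\left(-301 + 511 + \sqrt{-16}\right) + 335246} = \sqrt{\left(-301 + 511 + 4 i\right) + 335246} = \sqrt{\left(210 + 4 i\right) + 335246} = \sqrt{335456 + 4 i}$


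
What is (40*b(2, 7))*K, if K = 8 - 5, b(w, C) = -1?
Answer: -120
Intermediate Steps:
K = 3
(40*b(2, 7))*K = (40*(-1))*3 = -40*3 = -120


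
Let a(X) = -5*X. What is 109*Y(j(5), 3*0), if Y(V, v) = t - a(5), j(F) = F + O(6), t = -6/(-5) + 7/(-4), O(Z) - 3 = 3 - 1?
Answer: 53301/20 ≈ 2665.1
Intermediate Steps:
O(Z) = 5 (O(Z) = 3 + (3 - 1) = 3 + 2 = 5)
t = -11/20 (t = -6*(-⅕) + 7*(-¼) = 6/5 - 7/4 = -11/20 ≈ -0.55000)
j(F) = 5 + F (j(F) = F + 5 = 5 + F)
Y(V, v) = 489/20 (Y(V, v) = -11/20 - (-5)*5 = -11/20 - 1*(-25) = -11/20 + 25 = 489/20)
109*Y(j(5), 3*0) = 109*(489/20) = 53301/20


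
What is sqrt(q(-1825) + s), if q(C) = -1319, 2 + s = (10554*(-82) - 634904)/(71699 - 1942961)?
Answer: I*sqrt(14268007565135)/103959 ≈ 36.335*I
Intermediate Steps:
s = -1121096/935631 (s = -2 + (10554*(-82) - 634904)/(71699 - 1942961) = -2 + (-865428 - 634904)/(-1871262) = -2 - 1500332*(-1/1871262) = -2 + 750166/935631 = -1121096/935631 ≈ -1.1982)
sqrt(q(-1825) + s) = sqrt(-1319 - 1121096/935631) = sqrt(-1235218385/935631) = I*sqrt(14268007565135)/103959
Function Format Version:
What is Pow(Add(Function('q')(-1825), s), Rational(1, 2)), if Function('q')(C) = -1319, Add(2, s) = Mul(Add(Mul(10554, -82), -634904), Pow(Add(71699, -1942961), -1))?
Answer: Mul(Rational(1, 103959), I, Pow(14268007565135, Rational(1, 2))) ≈ Mul(36.335, I)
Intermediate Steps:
s = Rational(-1121096, 935631) (s = Add(-2, Mul(Add(Mul(10554, -82), -634904), Pow(Add(71699, -1942961), -1))) = Add(-2, Mul(Add(-865428, -634904), Pow(-1871262, -1))) = Add(-2, Mul(-1500332, Rational(-1, 1871262))) = Add(-2, Rational(750166, 935631)) = Rational(-1121096, 935631) ≈ -1.1982)
Pow(Add(Function('q')(-1825), s), Rational(1, 2)) = Pow(Add(-1319, Rational(-1121096, 935631)), Rational(1, 2)) = Pow(Rational(-1235218385, 935631), Rational(1, 2)) = Mul(Rational(1, 103959), I, Pow(14268007565135, Rational(1, 2)))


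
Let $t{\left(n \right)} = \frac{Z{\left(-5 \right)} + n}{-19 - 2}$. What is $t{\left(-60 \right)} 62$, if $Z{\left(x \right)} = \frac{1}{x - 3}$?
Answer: $\frac{14911}{84} \approx 177.51$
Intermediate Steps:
$Z{\left(x \right)} = \frac{1}{-3 + x}$
$t{\left(n \right)} = \frac{1}{168} - \frac{n}{21}$ ($t{\left(n \right)} = \frac{\frac{1}{-3 - 5} + n}{-19 - 2} = \frac{\frac{1}{-8} + n}{-21} = \left(- \frac{1}{8} + n\right) \left(- \frac{1}{21}\right) = \frac{1}{168} - \frac{n}{21}$)
$t{\left(-60 \right)} 62 = \left(\frac{1}{168} - - \frac{20}{7}\right) 62 = \left(\frac{1}{168} + \frac{20}{7}\right) 62 = \frac{481}{168} \cdot 62 = \frac{14911}{84}$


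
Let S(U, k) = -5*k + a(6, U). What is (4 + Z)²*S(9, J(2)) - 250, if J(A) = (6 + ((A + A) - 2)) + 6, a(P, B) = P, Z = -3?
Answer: -314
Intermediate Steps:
J(A) = 10 + 2*A (J(A) = (6 + (2*A - 2)) + 6 = (6 + (-2 + 2*A)) + 6 = (4 + 2*A) + 6 = 10 + 2*A)
S(U, k) = 6 - 5*k (S(U, k) = -5*k + 6 = 6 - 5*k)
(4 + Z)²*S(9, J(2)) - 250 = (4 - 3)²*(6 - 5*(10 + 2*2)) - 250 = 1²*(6 - 5*(10 + 4)) - 250 = 1*(6 - 5*14) - 250 = 1*(6 - 70) - 250 = 1*(-64) - 250 = -64 - 250 = -314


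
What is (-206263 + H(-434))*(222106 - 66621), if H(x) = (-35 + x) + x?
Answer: -32211205510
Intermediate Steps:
H(x) = -35 + 2*x
(-206263 + H(-434))*(222106 - 66621) = (-206263 + (-35 + 2*(-434)))*(222106 - 66621) = (-206263 + (-35 - 868))*155485 = (-206263 - 903)*155485 = -207166*155485 = -32211205510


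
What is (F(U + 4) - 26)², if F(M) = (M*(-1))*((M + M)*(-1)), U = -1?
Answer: 64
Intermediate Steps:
F(M) = 2*M² (F(M) = (-M)*((2*M)*(-1)) = (-M)*(-2*M) = 2*M²)
(F(U + 4) - 26)² = (2*(-1 + 4)² - 26)² = (2*3² - 26)² = (2*9 - 26)² = (18 - 26)² = (-8)² = 64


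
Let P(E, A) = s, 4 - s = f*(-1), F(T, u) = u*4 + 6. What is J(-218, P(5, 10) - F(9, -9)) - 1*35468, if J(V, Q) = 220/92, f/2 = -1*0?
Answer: -815709/23 ≈ -35466.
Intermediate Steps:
f = 0 (f = 2*(-1*0) = 2*0 = 0)
F(T, u) = 6 + 4*u (F(T, u) = 4*u + 6 = 6 + 4*u)
s = 4 (s = 4 - 0*(-1) = 4 - 1*0 = 4 + 0 = 4)
P(E, A) = 4
J(V, Q) = 55/23 (J(V, Q) = 220*(1/92) = 55/23)
J(-218, P(5, 10) - F(9, -9)) - 1*35468 = 55/23 - 1*35468 = 55/23 - 35468 = -815709/23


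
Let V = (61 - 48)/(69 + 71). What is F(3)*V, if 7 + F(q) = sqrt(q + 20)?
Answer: -13/20 + 13*sqrt(23)/140 ≈ -0.20467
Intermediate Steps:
F(q) = -7 + sqrt(20 + q) (F(q) = -7 + sqrt(q + 20) = -7 + sqrt(20 + q))
V = 13/140 ≈ 0.092857
F(3)*V = (-7 + sqrt(20 + 3))*(13/140) = (-7 + sqrt(23))*(13/140) = -13/20 + 13*sqrt(23)/140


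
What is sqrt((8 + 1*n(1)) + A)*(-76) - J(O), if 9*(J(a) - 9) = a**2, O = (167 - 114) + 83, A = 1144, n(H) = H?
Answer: -18577/9 - 76*sqrt(1153) ≈ -4644.8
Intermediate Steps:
O = 136 (O = 53 + 83 = 136)
J(a) = 9 + a**2/9
sqrt((8 + 1*n(1)) + A)*(-76) - J(O) = sqrt((8 + 1*1) + 1144)*(-76) - (9 + (1/9)*136**2) = sqrt((8 + 1) + 1144)*(-76) - (9 + (1/9)*18496) = sqrt(9 + 1144)*(-76) - (9 + 18496/9) = sqrt(1153)*(-76) - 1*18577/9 = -76*sqrt(1153) - 18577/9 = -18577/9 - 76*sqrt(1153)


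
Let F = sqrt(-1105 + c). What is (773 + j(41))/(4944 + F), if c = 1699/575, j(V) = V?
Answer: 578509800/3513859219 - 2035*I*sqrt(3643637)/3513859219 ≈ 0.16464 - 0.0011055*I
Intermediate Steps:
c = 1699/575 (c = 1699*(1/575) = 1699/575 ≈ 2.9548)
F = 2*I*sqrt(3643637)/115 (F = sqrt(-1105 + 1699/575) = sqrt(-633676/575) = 2*I*sqrt(3643637)/115 ≈ 33.197*I)
(773 + j(41))/(4944 + F) = (773 + 41)/(4944 + 2*I*sqrt(3643637)/115) = 814/(4944 + 2*I*sqrt(3643637)/115)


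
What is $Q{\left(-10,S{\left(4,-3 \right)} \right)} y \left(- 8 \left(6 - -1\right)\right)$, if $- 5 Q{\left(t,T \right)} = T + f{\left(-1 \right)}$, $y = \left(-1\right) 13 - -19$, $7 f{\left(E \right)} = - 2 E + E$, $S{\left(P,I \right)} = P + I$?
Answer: $\frac{384}{5} \approx 76.8$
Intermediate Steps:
$S{\left(P,I \right)} = I + P$
$f{\left(E \right)} = - \frac{E}{7}$ ($f{\left(E \right)} = \frac{- 2 E + E}{7} = \frac{\left(-1\right) E}{7} = - \frac{E}{7}$)
$y = 6$ ($y = -13 + 19 = 6$)
$Q{\left(t,T \right)} = - \frac{1}{35} - \frac{T}{5}$ ($Q{\left(t,T \right)} = - \frac{T - - \frac{1}{7}}{5} = - \frac{T + \frac{1}{7}}{5} = - \frac{\frac{1}{7} + T}{5} = - \frac{1}{35} - \frac{T}{5}$)
$Q{\left(-10,S{\left(4,-3 \right)} \right)} y \left(- 8 \left(6 - -1\right)\right) = \left(- \frac{1}{35} - \frac{-3 + 4}{5}\right) 6 \left(- 8 \left(6 - -1\right)\right) = \left(- \frac{1}{35} - \frac{1}{5}\right) 6 \left(- 8 \left(6 + 1\right)\right) = \left(- \frac{1}{35} - \frac{1}{5}\right) 6 \left(\left(-8\right) 7\right) = \left(- \frac{8}{35}\right) 6 \left(-56\right) = \left(- \frac{48}{35}\right) \left(-56\right) = \frac{384}{5}$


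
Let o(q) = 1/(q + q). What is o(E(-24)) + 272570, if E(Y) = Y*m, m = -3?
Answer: 39250081/144 ≈ 2.7257e+5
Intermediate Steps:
E(Y) = -3*Y (E(Y) = Y*(-3) = -3*Y)
o(q) = 1/(2*q)
o(E(-24)) + 272570 = 1/(2*((-3*(-24)))) + 272570 = (½)/72 + 272570 = (½)*(1/72) + 272570 = 1/144 + 272570 = 39250081/144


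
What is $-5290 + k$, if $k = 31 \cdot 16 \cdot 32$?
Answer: $10582$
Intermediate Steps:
$k = 15872$ ($k = 496 \cdot 32 = 15872$)
$-5290 + k = -5290 + 15872 = 10582$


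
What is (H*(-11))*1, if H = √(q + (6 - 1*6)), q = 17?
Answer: -11*√17 ≈ -45.354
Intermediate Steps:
H = √17 (H = √(17 + (6 - 1*6)) = √(17 + (6 - 6)) = √(17 + 0) = √17 ≈ 4.1231)
(H*(-11))*1 = (√17*(-11))*1 = -11*√17*1 = -11*√17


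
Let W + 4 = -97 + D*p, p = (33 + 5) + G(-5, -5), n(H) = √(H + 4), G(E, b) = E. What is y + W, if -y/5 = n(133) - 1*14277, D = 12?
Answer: 71680 - 5*√137 ≈ 71622.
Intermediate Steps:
n(H) = √(4 + H)
p = 33 (p = (33 + 5) - 5 = 38 - 5 = 33)
y = 71385 - 5*√137 (y = -5*(√(4 + 133) - 1*14277) = -5*(√137 - 14277) = -5*(-14277 + √137) = 71385 - 5*√137 ≈ 71327.)
W = 295 (W = -4 + (-97 + 12*33) = -4 + (-97 + 396) = -4 + 299 = 295)
y + W = (71385 - 5*√137) + 295 = 71680 - 5*√137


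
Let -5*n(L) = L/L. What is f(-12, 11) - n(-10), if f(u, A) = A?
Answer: 56/5 ≈ 11.200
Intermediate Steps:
n(L) = -⅕ (n(L) = -L/(5*L) = -⅕*1 = -⅕)
f(-12, 11) - n(-10) = 11 - 1*(-⅕) = 11 + ⅕ = 56/5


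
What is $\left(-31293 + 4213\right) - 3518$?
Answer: $-30598$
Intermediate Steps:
$\left(-31293 + 4213\right) - 3518 = -27080 - 3518 = -30598$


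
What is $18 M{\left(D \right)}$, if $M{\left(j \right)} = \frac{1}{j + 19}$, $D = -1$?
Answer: $1$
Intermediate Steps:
$M{\left(j \right)} = \frac{1}{19 + j}$
$18 M{\left(D \right)} = \frac{18}{19 - 1} = \frac{18}{18} = 18 \cdot \frac{1}{18} = 1$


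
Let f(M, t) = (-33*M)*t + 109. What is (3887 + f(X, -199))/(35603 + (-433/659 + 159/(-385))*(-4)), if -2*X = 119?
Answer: -196243731915/18068202178 ≈ -10.861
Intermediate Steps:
X = -119/2 (X = -½*119 = -119/2 ≈ -59.500)
f(M, t) = 109 - 33*M*t (f(M, t) = -33*M*t + 109 = 109 - 33*M*t)
(3887 + f(X, -199))/(35603 + (-433/659 + 159/(-385))*(-4)) = (3887 + (109 - 33*(-119/2)*(-199)))/(35603 + (-433/659 + 159/(-385))*(-4)) = (3887 + (109 - 781473/2))/(35603 + (-433*1/659 + 159*(-1/385))*(-4)) = (3887 - 781255/2)/(35603 + (-433/659 - 159/385)*(-4)) = -773481/(2*(35603 - 271486/253715*(-4))) = -773481/(2*(35603 + 1085944/253715)) = -773481/(2*9034101089/253715) = -773481/2*253715/9034101089 = -196243731915/18068202178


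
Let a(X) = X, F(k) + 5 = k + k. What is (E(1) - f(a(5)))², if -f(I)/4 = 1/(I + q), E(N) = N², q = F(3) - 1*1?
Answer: 81/25 ≈ 3.2400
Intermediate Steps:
F(k) = -5 + 2*k (F(k) = -5 + (k + k) = -5 + 2*k)
q = 0 (q = (-5 + 2*3) - 1*1 = (-5 + 6) - 1 = 1 - 1 = 0)
f(I) = -4/I (f(I) = -4/(I + 0) = -4/I)
(E(1) - f(a(5)))² = (1² - (-4)/5)² = (1 - (-4)/5)² = (1 - 1*(-⅘))² = (1 + ⅘)² = (9/5)² = 81/25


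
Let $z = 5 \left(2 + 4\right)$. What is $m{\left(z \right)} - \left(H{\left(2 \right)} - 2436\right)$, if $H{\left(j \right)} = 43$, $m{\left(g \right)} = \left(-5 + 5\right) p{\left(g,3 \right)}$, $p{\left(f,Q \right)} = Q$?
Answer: $2393$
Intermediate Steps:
$z = 30$ ($z = 5 \cdot 6 = 30$)
$m{\left(g \right)} = 0$ ($m{\left(g \right)} = \left(-5 + 5\right) 3 = 0 \cdot 3 = 0$)
$m{\left(z \right)} - \left(H{\left(2 \right)} - 2436\right) = 0 - \left(43 - 2436\right) = 0 - -2393 = 0 + 2393 = 2393$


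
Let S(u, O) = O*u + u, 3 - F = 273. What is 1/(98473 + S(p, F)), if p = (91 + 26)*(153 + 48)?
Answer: -1/6227600 ≈ -1.6058e-7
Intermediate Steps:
F = -270 (F = 3 - 1*273 = 3 - 273 = -270)
p = 23517 (p = 117*201 = 23517)
S(u, O) = u + O*u
1/(98473 + S(p, F)) = 1/(98473 + 23517*(1 - 270)) = 1/(98473 + 23517*(-269)) = 1/(98473 - 6326073) = 1/(-6227600) = -1/6227600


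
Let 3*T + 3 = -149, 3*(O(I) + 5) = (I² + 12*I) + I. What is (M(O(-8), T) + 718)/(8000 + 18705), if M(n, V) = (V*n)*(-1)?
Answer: -1898/240345 ≈ -0.0078970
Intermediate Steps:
O(I) = -5 + I²/3 + 13*I/3 (O(I) = -5 + ((I² + 12*I) + I)/3 = -5 + (I² + 13*I)/3 = -5 + (I²/3 + 13*I/3) = -5 + I²/3 + 13*I/3)
T = -152/3 (T = -1 + (⅓)*(-149) = -1 - 149/3 = -152/3 ≈ -50.667)
M(n, V) = -V*n
(M(O(-8), T) + 718)/(8000 + 18705) = (-1*(-152/3)*(-5 + (⅓)*(-8)² + (13/3)*(-8)) + 718)/(8000 + 18705) = (-1*(-152/3)*(-5 + (⅓)*64 - 104/3) + 718)/26705 = (-1*(-152/3)*(-5 + 64/3 - 104/3) + 718)*(1/26705) = (-1*(-152/3)*(-55/3) + 718)*(1/26705) = (-8360/9 + 718)*(1/26705) = -1898/9*1/26705 = -1898/240345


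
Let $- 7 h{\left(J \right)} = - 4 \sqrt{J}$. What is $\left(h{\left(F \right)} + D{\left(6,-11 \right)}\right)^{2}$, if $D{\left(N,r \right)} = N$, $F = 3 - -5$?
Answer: $\frac{1892}{49} + \frac{96 \sqrt{2}}{7} \approx 58.007$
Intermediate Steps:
$F = 8$ ($F = 3 + 5 = 8$)
$h{\left(J \right)} = \frac{4 \sqrt{J}}{7}$ ($h{\left(J \right)} = - \frac{\left(-4\right) \sqrt{J}}{7} = \frac{4 \sqrt{J}}{7}$)
$\left(h{\left(F \right)} + D{\left(6,-11 \right)}\right)^{2} = \left(\frac{4 \sqrt{8}}{7} + 6\right)^{2} = \left(\frac{4 \cdot 2 \sqrt{2}}{7} + 6\right)^{2} = \left(\frac{8 \sqrt{2}}{7} + 6\right)^{2} = \left(6 + \frac{8 \sqrt{2}}{7}\right)^{2}$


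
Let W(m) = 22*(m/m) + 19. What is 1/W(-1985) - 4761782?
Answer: -195233061/41 ≈ -4.7618e+6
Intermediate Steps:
W(m) = 41 (W(m) = 22*1 + 19 = 22 + 19 = 41)
1/W(-1985) - 4761782 = 1/41 - 4761782 = -195233061/41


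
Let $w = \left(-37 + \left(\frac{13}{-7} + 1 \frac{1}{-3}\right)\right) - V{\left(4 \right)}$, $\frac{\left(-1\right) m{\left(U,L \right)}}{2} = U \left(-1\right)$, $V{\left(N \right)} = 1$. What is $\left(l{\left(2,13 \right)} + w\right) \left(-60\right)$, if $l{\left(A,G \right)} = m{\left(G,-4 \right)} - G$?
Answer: $\frac{11420}{7} \approx 1631.4$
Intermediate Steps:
$m{\left(U,L \right)} = 2 U$ ($m{\left(U,L \right)} = - 2 U \left(-1\right) = - 2 \left(- U\right) = 2 U$)
$l{\left(A,G \right)} = G$ ($l{\left(A,G \right)} = 2 G - G = G$)
$w = - \frac{844}{21}$ ($w = \left(-37 + \left(\frac{13}{-7} + 1 \frac{1}{-3}\right)\right) - 1 = \left(-37 + \left(13 \left(- \frac{1}{7}\right) + 1 \left(- \frac{1}{3}\right)\right)\right) - 1 = \left(-37 - \frac{46}{21}\right) - 1 = - \frac{823}{21} - 1 = - \frac{844}{21} \approx -40.19$)
$\left(l{\left(2,13 \right)} + w\right) \left(-60\right) = \left(13 - \frac{844}{21}\right) \left(-60\right) = \left(- \frac{571}{21}\right) \left(-60\right) = \frac{11420}{7}$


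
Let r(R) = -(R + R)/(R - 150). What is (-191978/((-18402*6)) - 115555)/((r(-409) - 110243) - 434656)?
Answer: 60440532841/285012071406 ≈ 0.21206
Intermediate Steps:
r(R) = -2*R/(-150 + R)
(-191978/((-18402*6)) - 115555)/((r(-409) - 110243) - 434656) = (-191978/((-18402*6)) - 115555)/((-2*(-409)/(-150 - 409) - 110243) - 434656) = (-191978/(-110412) - 115555)/((-2*(-409)/(-559) - 110243) - 434656) = (-191978*(-1/110412) - 115555)/((-2*(-409)*(-1/559) - 110243) - 434656) = (95989/55206 - 115555)/((-818/559 - 110243) - 434656) = -6379233341/(55206*(-61626655/559 - 434656)) = -6379233341/(55206*(-304599359/559)) = -6379233341/55206*(-559/304599359) = 60440532841/285012071406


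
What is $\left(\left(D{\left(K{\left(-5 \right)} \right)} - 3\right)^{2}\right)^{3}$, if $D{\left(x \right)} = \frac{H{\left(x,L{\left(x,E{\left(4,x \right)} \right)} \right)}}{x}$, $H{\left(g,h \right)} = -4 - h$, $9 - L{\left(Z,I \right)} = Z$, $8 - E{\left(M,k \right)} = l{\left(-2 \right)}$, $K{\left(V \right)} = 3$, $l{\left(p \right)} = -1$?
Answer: $\frac{47045881}{729} \approx 64535.0$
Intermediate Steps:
$E{\left(M,k \right)} = 9$ ($E{\left(M,k \right)} = 8 - -1 = 8 + 1 = 9$)
$L{\left(Z,I \right)} = 9 - Z$
$D{\left(x \right)} = \frac{-13 + x}{x}$ ($D{\left(x \right)} = \frac{-4 - \left(9 - x\right)}{x} = \frac{-4 + \left(-9 + x\right)}{x} = \frac{-13 + x}{x}$)
$\left(\left(D{\left(K{\left(-5 \right)} \right)} - 3\right)^{2}\right)^{3} = \left(\left(\frac{-13 + 3}{3} - 3\right)^{2}\right)^{3} = \left(\left(\frac{1}{3} \left(-10\right) - 3\right)^{2}\right)^{3} = \left(\left(- \frac{10}{3} - 3\right)^{2}\right)^{3} = \left(\left(- \frac{19}{3}\right)^{2}\right)^{3} = \left(\frac{361}{9}\right)^{3} = \frac{47045881}{729}$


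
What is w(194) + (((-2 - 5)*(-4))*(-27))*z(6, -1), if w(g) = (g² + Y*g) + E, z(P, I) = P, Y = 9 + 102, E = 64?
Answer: 54698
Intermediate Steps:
Y = 111
w(g) = 64 + g² + 111*g (w(g) = (g² + 111*g) + 64 = 64 + g² + 111*g)
w(194) + (((-2 - 5)*(-4))*(-27))*z(6, -1) = (64 + 194² + 111*194) + (((-2 - 5)*(-4))*(-27))*6 = (64 + 37636 + 21534) + (-7*(-4)*(-27))*6 = 59234 + (28*(-27))*6 = 59234 - 756*6 = 59234 - 4536 = 54698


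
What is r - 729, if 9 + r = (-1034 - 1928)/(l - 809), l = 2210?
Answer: -1036900/1401 ≈ -740.11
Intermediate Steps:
r = -15571/1401 (r = -9 + (-1034 - 1928)/(2210 - 809) = -9 - 2962/1401 = -15571/1401 ≈ -11.114)
r - 729 = -15571/1401 - 729 = -1036900/1401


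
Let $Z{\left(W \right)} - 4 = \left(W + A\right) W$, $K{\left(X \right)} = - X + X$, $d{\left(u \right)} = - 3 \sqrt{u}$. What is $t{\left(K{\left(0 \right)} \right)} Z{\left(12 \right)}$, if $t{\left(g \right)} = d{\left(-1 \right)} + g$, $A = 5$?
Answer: $- 624 i \approx - 624.0 i$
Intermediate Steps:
$K{\left(X \right)} = 0$
$Z{\left(W \right)} = 4 + W \left(5 + W\right)$ ($Z{\left(W \right)} = 4 + \left(W + 5\right) W = 4 + \left(5 + W\right) W = 4 + W \left(5 + W\right)$)
$t{\left(g \right)} = g - 3 i$ ($t{\left(g \right)} = - 3 \sqrt{-1} + g = - 3 i + g = g - 3 i$)
$t{\left(K{\left(0 \right)} \right)} Z{\left(12 \right)} = \left(0 - 3 i\right) \left(4 + 12^{2} + 5 \cdot 12\right) = - 3 i \left(4 + 144 + 60\right) = - 3 i 208 = - 624 i$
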